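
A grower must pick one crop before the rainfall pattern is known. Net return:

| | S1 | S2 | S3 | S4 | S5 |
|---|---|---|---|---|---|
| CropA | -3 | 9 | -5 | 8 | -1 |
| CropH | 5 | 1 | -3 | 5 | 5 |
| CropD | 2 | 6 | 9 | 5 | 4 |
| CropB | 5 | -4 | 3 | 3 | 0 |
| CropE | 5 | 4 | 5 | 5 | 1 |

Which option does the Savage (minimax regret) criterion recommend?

Column bests: S1=5, S2=9, S3=9, S4=8, S5=5.
CropA regrets: 8, 0, 14, 0, 6 → max 14
CropH regrets: 0, 8, 12, 3, 0 → max 12
CropD regrets: 3, 3, 0, 3, 1 → max 3
CropB regrets: 0, 13, 6, 5, 5 → max 13
CropE regrets: 0, 5, 4, 3, 4 → max 5
Smallest max regret = 3 → CropD.

CropD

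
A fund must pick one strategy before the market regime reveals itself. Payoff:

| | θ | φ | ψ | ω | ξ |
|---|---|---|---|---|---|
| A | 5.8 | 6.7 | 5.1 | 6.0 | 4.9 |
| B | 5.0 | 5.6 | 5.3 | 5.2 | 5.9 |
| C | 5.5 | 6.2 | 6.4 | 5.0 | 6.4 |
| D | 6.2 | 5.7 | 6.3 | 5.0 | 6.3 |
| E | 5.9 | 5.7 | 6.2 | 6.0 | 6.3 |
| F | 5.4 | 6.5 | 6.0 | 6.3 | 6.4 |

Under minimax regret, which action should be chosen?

Column bests: θ=6.2, φ=6.7, ψ=6.4, ω=6.3, ξ=6.4.
A regrets: 0.4, 0.0, 1.3, 0.3, 1.5 → max 1.5
B regrets: 1.2, 1.1, 1.1, 1.1, 0.5 → max 1.2
C regrets: 0.7, 0.5, 0.0, 1.3, 0.0 → max 1.3
D regrets: 0.0, 1.0, 0.1, 1.3, 0.1 → max 1.3
E regrets: 0.3, 1.0, 0.2, 0.3, 0.1 → max 1.0
F regrets: 0.8, 0.2, 0.4, 0.0, 0.0 → max 0.8
Smallest max regret = 0.8 → F.

F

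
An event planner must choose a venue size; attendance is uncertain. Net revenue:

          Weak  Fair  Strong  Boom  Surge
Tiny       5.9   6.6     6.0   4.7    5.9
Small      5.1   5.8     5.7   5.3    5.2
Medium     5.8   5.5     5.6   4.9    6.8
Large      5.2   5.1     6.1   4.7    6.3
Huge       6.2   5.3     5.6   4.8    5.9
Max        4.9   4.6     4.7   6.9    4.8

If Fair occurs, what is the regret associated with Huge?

Best payoff under Fair is 6.6.
Regret = 6.6 − 5.3 = 1.3.

1.3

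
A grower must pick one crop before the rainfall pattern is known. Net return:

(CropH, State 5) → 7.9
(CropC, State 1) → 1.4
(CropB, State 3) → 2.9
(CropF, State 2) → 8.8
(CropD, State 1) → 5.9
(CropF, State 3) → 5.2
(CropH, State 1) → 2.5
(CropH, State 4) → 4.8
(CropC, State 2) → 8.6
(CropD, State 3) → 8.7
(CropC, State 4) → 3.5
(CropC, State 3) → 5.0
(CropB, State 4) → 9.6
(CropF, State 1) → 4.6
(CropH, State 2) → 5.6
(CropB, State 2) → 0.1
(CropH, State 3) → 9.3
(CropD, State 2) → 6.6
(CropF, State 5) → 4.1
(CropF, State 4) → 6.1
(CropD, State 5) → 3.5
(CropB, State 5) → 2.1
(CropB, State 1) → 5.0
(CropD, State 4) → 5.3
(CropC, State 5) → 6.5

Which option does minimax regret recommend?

CropF

Column bests: State 1=5.9, State 2=8.8, State 3=9.3, State 4=9.6, State 5=7.9.
CropF regrets: 1.3, 0.0, 4.1, 3.5, 3.8 → max 4.1
CropC regrets: 4.5, 0.2, 4.3, 6.1, 1.4 → max 6.1
CropB regrets: 0.9, 8.7, 6.4, 0.0, 5.8 → max 8.7
CropD regrets: 0.0, 2.2, 0.6, 4.3, 4.4 → max 4.4
CropH regrets: 3.4, 3.2, 0.0, 4.8, 0.0 → max 4.8
Smallest max regret = 4.1 → CropF.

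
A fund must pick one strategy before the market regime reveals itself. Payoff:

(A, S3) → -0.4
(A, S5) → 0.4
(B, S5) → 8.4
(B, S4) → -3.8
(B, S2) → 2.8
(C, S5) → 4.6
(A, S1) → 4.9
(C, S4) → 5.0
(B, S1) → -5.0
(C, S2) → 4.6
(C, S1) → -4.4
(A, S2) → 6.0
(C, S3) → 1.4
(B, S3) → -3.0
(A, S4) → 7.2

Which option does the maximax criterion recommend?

Row maxima: A=7.2, B=8.4, C=5.0
Best best-case = 8.4 → B.

B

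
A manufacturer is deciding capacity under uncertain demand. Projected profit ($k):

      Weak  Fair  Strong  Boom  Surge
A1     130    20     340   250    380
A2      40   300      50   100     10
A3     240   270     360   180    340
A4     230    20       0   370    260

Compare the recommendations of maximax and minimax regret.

Row maxima: A1=380, A2=300, A3=360, A4=370
Best best-case = 380 → A1.
Column bests: Weak=240, Fair=300, Strong=360, Boom=370, Surge=380.
A1 regrets: 110, 280, 20, 120, 0 → max 280
A2 regrets: 200, 0, 310, 270, 370 → max 370
A3 regrets: 0, 30, 0, 190, 40 → max 190
A4 regrets: 10, 280, 360, 0, 120 → max 360
Smallest max regret = 190 → A3.

maximax → A1; minimax regret → A3 (disagree)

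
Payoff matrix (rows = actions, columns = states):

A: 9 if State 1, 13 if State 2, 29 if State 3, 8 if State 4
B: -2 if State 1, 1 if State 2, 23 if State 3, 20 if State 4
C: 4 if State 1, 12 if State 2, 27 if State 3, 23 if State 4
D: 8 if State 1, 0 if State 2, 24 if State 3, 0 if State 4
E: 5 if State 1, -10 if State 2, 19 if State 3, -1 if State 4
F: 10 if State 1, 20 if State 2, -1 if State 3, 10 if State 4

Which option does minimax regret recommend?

Column bests: State 1=10, State 2=20, State 3=29, State 4=23.
A regrets: 1, 7, 0, 15 → max 15
B regrets: 12, 19, 6, 3 → max 19
C regrets: 6, 8, 2, 0 → max 8
D regrets: 2, 20, 5, 23 → max 23
E regrets: 5, 30, 10, 24 → max 30
F regrets: 0, 0, 30, 13 → max 30
Smallest max regret = 8 → C.

C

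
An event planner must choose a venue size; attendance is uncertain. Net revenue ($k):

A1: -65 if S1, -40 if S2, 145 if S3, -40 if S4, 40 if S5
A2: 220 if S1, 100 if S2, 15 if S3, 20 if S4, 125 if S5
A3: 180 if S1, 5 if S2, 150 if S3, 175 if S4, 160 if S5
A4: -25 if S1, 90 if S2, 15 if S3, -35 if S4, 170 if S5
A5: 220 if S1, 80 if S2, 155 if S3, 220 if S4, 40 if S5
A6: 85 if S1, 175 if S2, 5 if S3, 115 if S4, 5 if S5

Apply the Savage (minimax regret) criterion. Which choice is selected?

A5

Column bests: S1=220, S2=175, S3=155, S4=220, S5=170.
A1 regrets: 285, 215, 10, 260, 130 → max 285
A2 regrets: 0, 75, 140, 200, 45 → max 200
A3 regrets: 40, 170, 5, 45, 10 → max 170
A4 regrets: 245, 85, 140, 255, 0 → max 255
A5 regrets: 0, 95, 0, 0, 130 → max 130
A6 regrets: 135, 0, 150, 105, 165 → max 165
Smallest max regret = 130 → A5.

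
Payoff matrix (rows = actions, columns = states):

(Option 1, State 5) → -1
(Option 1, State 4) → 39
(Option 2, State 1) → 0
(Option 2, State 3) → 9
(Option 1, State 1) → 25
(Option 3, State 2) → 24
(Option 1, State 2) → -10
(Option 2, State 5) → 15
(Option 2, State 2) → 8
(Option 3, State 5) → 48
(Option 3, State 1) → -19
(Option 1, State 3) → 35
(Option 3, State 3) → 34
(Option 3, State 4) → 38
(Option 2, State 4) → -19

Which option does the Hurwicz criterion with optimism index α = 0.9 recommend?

Option 1: 0.9·39 + 0.1·(-10) = 34.1
Option 2: 0.9·15 + 0.1·(-19) = 11.6
Option 3: 0.9·48 + 0.1·(-19) = 41.3
Highest Hurwicz score = 41.3 → Option 3.

Option 3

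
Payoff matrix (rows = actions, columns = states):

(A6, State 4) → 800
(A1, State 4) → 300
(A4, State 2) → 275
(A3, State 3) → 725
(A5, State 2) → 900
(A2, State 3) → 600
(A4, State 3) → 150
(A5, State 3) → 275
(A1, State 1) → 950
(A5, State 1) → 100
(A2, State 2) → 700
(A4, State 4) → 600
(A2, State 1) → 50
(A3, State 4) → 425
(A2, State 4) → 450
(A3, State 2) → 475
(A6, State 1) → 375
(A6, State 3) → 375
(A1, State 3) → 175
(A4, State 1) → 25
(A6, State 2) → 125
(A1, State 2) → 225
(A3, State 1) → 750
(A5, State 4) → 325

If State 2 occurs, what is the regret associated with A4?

Best payoff under State 2 is 900.
Regret = 900 − 275 = 625.

625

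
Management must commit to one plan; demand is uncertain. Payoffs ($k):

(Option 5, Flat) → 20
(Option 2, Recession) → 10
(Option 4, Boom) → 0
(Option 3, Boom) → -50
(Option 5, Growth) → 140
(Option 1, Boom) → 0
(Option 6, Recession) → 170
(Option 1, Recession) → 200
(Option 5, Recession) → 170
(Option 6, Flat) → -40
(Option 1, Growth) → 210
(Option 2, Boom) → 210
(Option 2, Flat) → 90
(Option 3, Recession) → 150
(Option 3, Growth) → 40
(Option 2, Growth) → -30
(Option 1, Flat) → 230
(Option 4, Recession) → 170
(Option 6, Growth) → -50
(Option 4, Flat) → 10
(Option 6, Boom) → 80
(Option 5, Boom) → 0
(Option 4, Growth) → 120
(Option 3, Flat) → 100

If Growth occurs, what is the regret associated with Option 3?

170

Best payoff under Growth is 210.
Regret = 210 − 40 = 170.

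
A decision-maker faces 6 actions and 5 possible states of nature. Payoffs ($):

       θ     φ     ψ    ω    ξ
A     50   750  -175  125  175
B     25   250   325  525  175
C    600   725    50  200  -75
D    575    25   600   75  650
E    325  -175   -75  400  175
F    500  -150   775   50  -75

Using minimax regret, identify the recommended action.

Column bests: θ=600, φ=750, ψ=775, ω=525, ξ=650.
A regrets: 550, 0, 950, 400, 475 → max 950
B regrets: 575, 500, 450, 0, 475 → max 575
C regrets: 0, 25, 725, 325, 725 → max 725
D regrets: 25, 725, 175, 450, 0 → max 725
E regrets: 275, 925, 850, 125, 475 → max 925
F regrets: 100, 900, 0, 475, 725 → max 900
Smallest max regret = 575 → B.

B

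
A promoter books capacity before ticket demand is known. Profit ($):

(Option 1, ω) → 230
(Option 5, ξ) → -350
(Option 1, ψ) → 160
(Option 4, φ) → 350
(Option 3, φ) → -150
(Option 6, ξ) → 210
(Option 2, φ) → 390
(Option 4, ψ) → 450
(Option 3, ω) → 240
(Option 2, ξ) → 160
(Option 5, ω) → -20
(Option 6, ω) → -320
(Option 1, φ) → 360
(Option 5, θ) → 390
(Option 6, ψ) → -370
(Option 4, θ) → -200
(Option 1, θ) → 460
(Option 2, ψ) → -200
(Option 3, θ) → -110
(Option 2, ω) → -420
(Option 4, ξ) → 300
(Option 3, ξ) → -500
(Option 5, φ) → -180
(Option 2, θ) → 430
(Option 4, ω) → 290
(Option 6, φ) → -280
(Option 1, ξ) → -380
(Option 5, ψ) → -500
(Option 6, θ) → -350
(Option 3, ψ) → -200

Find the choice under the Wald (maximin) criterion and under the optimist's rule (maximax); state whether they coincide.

Row minima: Option 1=-380, Option 2=-420, Option 3=-500, Option 4=-200, Option 5=-500, Option 6=-370
Best worst-case = -200 → Option 4.
Row maxima: Option 1=460, Option 2=430, Option 3=240, Option 4=450, Option 5=390, Option 6=210
Best best-case = 460 → Option 1.

maximin → Option 4; maximax → Option 1 (disagree)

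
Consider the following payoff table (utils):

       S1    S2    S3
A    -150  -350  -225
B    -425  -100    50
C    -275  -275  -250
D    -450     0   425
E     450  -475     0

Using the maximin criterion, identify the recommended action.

Row minima: A=-350, B=-425, C=-275, D=-450, E=-475
Best worst-case = -275 → C.

C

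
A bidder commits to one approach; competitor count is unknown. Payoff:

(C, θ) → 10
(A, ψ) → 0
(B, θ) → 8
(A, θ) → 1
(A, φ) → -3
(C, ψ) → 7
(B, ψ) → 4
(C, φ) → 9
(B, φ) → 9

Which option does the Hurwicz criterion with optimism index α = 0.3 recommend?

A: 0.3·1 + 0.7·(-3) = -1.8
B: 0.3·9 + 0.7·4 = 5.5
C: 0.3·10 + 0.7·7 = 7.9
Highest Hurwicz score = 7.9 → C.

C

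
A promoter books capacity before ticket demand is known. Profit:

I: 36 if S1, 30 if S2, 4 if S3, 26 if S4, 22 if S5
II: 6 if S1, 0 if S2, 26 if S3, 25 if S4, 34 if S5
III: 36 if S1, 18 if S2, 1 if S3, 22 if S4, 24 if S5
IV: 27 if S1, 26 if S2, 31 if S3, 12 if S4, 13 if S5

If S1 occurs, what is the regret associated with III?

Best payoff under S1 is 36.
Regret = 36 − 36 = 0.

0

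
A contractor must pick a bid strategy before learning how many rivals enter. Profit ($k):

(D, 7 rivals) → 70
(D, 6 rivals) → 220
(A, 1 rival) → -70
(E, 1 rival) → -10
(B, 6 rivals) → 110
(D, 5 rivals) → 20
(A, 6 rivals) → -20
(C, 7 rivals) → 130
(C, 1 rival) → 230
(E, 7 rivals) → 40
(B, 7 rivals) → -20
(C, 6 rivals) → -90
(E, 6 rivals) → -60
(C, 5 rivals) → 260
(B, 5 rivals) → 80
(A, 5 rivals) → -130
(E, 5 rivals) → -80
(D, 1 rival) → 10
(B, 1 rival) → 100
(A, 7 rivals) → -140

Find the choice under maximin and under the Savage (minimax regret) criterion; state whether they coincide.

maximin → D; minimax regret → B (disagree)

Row minima: A=-140, B=-20, C=-90, D=10, E=-80
Best worst-case = 10 → D.
Column bests: 1 rival=230, 5 rivals=260, 6 rivals=220, 7 rivals=130.
A regrets: 300, 390, 240, 270 → max 390
B regrets: 130, 180, 110, 150 → max 180
C regrets: 0, 0, 310, 0 → max 310
D regrets: 220, 240, 0, 60 → max 240
E regrets: 240, 340, 280, 90 → max 340
Smallest max regret = 180 → B.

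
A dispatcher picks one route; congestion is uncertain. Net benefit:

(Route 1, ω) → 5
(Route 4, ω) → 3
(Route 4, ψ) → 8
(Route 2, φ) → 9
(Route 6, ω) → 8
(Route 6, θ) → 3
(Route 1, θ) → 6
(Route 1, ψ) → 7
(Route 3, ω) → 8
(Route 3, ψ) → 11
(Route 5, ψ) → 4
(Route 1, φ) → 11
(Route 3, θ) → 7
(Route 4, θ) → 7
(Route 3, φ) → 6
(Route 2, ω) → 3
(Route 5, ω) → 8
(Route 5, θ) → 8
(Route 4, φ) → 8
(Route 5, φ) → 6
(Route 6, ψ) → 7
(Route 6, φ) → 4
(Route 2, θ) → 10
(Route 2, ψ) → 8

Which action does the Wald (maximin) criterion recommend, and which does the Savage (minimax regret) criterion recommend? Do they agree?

maximin → Route 3; minimax regret → Route 1 (disagree)

Row minima: Route 1=5, Route 2=3, Route 3=6, Route 4=3, Route 5=4, Route 6=3
Best worst-case = 6 → Route 3.
Column bests: θ=10, φ=11, ψ=11, ω=8.
Route 1 regrets: 4, 0, 4, 3 → max 4
Route 2 regrets: 0, 2, 3, 5 → max 5
Route 3 regrets: 3, 5, 0, 0 → max 5
Route 4 regrets: 3, 3, 3, 5 → max 5
Route 5 regrets: 2, 5, 7, 0 → max 7
Route 6 regrets: 7, 7, 4, 0 → max 7
Smallest max regret = 4 → Route 1.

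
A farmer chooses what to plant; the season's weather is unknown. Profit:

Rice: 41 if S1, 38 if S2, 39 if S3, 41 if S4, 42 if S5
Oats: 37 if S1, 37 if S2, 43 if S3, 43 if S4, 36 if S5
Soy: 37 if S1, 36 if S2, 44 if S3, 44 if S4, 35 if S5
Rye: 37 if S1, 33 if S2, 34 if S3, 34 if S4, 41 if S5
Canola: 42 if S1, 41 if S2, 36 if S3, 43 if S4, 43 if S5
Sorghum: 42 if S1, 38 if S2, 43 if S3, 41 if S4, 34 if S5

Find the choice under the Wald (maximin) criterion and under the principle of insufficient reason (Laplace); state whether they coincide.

Row minima: Rice=38, Oats=36, Soy=35, Rye=33, Canola=36, Sorghum=34
Best worst-case = 38 → Rice.
Row averages: Rice=40.2, Oats=39.2, Soy=39.2, Rye=35.8, Canola=41, Sorghum=39.6
Highest average = 41 → Canola.

maximin → Rice; laplace → Canola (disagree)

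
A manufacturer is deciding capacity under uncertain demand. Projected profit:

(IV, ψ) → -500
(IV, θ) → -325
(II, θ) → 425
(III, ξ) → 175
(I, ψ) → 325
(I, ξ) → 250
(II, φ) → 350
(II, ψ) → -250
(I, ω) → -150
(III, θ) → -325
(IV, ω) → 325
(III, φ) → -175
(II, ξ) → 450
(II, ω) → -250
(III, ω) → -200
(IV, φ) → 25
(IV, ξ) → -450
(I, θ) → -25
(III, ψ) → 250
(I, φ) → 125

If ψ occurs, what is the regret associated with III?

Best payoff under ψ is 325.
Regret = 325 − 250 = 75.

75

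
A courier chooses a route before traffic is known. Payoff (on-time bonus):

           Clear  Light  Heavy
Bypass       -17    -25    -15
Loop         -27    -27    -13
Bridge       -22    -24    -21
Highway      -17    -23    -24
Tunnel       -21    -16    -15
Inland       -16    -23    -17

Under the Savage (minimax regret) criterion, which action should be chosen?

Column bests: Clear=-16, Light=-16, Heavy=-13.
Bypass regrets: 1, 9, 2 → max 9
Loop regrets: 11, 11, 0 → max 11
Bridge regrets: 6, 8, 8 → max 8
Highway regrets: 1, 7, 11 → max 11
Tunnel regrets: 5, 0, 2 → max 5
Inland regrets: 0, 7, 4 → max 7
Smallest max regret = 5 → Tunnel.

Tunnel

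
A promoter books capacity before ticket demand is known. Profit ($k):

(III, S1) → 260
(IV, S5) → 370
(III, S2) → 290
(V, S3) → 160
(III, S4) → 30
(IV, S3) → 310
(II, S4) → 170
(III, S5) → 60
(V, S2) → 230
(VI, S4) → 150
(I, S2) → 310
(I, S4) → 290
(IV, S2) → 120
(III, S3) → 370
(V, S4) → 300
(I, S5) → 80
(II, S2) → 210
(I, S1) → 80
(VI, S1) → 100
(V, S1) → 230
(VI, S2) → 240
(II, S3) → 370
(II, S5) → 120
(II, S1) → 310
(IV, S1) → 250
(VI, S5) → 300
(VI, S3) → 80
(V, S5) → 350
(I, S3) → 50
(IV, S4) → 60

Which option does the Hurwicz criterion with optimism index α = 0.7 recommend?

II

I: 0.7·310 + 0.3·50 = 232
II: 0.7·370 + 0.3·120 = 295
III: 0.7·370 + 0.3·30 = 268
IV: 0.7·370 + 0.3·60 = 277
V: 0.7·350 + 0.3·160 = 293
VI: 0.7·300 + 0.3·80 = 234
Highest Hurwicz score = 295 → II.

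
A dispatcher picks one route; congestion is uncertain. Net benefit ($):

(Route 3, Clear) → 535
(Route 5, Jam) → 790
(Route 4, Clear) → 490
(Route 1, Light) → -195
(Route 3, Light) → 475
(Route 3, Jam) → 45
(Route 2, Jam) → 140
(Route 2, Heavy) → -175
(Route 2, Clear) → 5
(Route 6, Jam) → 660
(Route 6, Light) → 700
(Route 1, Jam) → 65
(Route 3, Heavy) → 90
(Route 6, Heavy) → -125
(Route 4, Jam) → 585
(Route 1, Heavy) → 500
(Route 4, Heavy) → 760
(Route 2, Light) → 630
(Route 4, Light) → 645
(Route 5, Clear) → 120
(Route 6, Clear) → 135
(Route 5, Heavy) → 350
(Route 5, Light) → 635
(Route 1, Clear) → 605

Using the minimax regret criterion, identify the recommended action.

Route 4

Column bests: Clear=605, Light=700, Heavy=760, Jam=790.
Route 1 regrets: 0, 895, 260, 725 → max 895
Route 2 regrets: 600, 70, 935, 650 → max 935
Route 3 regrets: 70, 225, 670, 745 → max 745
Route 4 regrets: 115, 55, 0, 205 → max 205
Route 5 regrets: 485, 65, 410, 0 → max 485
Route 6 regrets: 470, 0, 885, 130 → max 885
Smallest max regret = 205 → Route 4.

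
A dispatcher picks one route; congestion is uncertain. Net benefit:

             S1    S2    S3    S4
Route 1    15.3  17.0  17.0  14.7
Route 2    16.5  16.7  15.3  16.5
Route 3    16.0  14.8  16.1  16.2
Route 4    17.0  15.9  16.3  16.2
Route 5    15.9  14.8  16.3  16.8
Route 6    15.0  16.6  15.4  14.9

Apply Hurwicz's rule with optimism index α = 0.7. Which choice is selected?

Route 1: 0.7·17.0 + 0.3·14.7 = 16.31
Route 2: 0.7·16.7 + 0.3·15.3 = 16.28
Route 3: 0.7·16.2 + 0.3·14.8 = 15.78
Route 4: 0.7·17.0 + 0.3·15.9 = 16.67
Route 5: 0.7·16.8 + 0.3·14.8 = 16.2
Route 6: 0.7·16.6 + 0.3·14.9 = 16.09
Highest Hurwicz score = 16.67 → Route 4.

Route 4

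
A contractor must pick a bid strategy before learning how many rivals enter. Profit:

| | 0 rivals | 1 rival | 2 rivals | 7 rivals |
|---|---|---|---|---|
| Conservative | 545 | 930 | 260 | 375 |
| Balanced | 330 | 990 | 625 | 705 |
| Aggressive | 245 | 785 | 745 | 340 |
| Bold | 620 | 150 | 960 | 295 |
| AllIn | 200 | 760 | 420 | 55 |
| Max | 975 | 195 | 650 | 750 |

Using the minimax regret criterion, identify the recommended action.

Column bests: 0 rivals=975, 1 rival=990, 2 rivals=960, 7 rivals=750.
Conservative regrets: 430, 60, 700, 375 → max 700
Balanced regrets: 645, 0, 335, 45 → max 645
Aggressive regrets: 730, 205, 215, 410 → max 730
Bold regrets: 355, 840, 0, 455 → max 840
AllIn regrets: 775, 230, 540, 695 → max 775
Max regrets: 0, 795, 310, 0 → max 795
Smallest max regret = 645 → Balanced.

Balanced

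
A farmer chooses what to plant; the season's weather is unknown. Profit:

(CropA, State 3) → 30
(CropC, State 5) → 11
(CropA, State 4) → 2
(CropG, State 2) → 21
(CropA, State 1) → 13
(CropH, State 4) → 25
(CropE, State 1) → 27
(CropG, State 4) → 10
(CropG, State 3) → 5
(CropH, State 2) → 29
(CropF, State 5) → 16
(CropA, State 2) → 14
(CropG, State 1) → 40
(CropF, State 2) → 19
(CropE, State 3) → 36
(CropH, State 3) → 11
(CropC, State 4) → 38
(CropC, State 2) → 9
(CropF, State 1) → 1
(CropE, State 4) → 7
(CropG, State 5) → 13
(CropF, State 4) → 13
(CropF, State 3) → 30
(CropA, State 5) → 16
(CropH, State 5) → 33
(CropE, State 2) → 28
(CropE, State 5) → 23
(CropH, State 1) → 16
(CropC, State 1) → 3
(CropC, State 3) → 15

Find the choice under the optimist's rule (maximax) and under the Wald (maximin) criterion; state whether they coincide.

maximax → CropG; maximin → CropH (disagree)

Row maxima: CropC=38, CropE=36, CropF=30, CropA=30, CropG=40, CropH=33
Best best-case = 40 → CropG.
Row minima: CropC=3, CropE=7, CropF=1, CropA=2, CropG=5, CropH=11
Best worst-case = 11 → CropH.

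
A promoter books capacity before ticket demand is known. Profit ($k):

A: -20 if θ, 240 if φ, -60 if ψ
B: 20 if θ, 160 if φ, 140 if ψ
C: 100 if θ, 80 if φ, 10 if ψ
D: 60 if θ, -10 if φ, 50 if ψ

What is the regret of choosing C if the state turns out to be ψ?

130

Best payoff under ψ is 140.
Regret = 140 − 10 = 130.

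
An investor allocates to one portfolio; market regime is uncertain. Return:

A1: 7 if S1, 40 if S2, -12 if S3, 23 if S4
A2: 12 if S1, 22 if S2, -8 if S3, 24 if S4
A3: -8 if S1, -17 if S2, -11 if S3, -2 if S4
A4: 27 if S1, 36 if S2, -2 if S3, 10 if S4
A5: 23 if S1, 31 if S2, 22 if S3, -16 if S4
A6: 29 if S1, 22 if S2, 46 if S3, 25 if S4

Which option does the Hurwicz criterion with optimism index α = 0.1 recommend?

A6

A1: 0.1·40 + 0.9·(-12) = -6.8
A2: 0.1·24 + 0.9·(-8) = -4.8
A3: 0.1·(-2) + 0.9·(-17) = -15.5
A4: 0.1·36 + 0.9·(-2) = 1.8
A5: 0.1·31 + 0.9·(-16) = -11.3
A6: 0.1·46 + 0.9·22 = 24.4
Highest Hurwicz score = 24.4 → A6.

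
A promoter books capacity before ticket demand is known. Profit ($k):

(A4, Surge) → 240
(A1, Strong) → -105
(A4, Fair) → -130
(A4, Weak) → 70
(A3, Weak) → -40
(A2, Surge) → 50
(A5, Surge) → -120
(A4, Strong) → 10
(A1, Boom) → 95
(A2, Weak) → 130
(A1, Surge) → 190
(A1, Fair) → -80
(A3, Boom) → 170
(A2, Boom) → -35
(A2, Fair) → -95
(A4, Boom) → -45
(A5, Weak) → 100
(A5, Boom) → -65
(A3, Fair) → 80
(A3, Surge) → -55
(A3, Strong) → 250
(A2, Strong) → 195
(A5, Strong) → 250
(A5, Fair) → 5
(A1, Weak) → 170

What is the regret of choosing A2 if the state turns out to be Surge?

190

Best payoff under Surge is 240.
Regret = 240 − 50 = 190.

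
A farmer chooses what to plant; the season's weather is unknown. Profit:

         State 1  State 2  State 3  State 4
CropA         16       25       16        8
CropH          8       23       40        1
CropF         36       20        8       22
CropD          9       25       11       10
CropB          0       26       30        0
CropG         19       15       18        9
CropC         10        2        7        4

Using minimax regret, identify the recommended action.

CropG

Column bests: State 1=36, State 2=26, State 3=40, State 4=22.
CropA regrets: 20, 1, 24, 14 → max 24
CropH regrets: 28, 3, 0, 21 → max 28
CropF regrets: 0, 6, 32, 0 → max 32
CropD regrets: 27, 1, 29, 12 → max 29
CropB regrets: 36, 0, 10, 22 → max 36
CropG regrets: 17, 11, 22, 13 → max 22
CropC regrets: 26, 24, 33, 18 → max 33
Smallest max regret = 22 → CropG.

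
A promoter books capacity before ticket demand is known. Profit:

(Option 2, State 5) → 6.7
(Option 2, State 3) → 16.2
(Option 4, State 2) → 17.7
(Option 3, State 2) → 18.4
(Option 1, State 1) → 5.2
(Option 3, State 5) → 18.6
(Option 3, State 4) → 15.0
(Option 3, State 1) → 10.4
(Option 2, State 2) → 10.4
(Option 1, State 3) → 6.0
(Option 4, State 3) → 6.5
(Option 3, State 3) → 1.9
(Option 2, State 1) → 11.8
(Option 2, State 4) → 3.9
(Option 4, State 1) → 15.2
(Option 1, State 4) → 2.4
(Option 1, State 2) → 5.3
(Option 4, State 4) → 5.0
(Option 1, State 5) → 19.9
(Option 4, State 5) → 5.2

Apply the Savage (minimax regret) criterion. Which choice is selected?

Option 1

Column bests: State 1=15.2, State 2=18.4, State 3=16.2, State 4=15.0, State 5=19.9.
Option 1 regrets: 10.0, 13.1, 10.2, 12.6, 0.0 → max 13.1
Option 2 regrets: 3.4, 8.0, 0.0, 11.1, 13.2 → max 13.2
Option 3 regrets: 4.8, 0.0, 14.3, 0.0, 1.3 → max 14.3
Option 4 regrets: 0.0, 0.7, 9.7, 10.0, 14.7 → max 14.7
Smallest max regret = 13.1 → Option 1.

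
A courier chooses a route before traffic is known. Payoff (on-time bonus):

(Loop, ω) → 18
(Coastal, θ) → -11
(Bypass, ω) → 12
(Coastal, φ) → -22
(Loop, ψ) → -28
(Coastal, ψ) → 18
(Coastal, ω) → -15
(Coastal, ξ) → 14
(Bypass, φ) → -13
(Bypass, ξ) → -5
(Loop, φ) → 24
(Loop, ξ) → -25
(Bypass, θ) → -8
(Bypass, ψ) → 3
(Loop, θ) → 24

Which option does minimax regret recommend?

Column bests: θ=24, φ=24, ψ=18, ω=18, ξ=14.
Loop regrets: 0, 0, 46, 0, 39 → max 46
Coastal regrets: 35, 46, 0, 33, 0 → max 46
Bypass regrets: 32, 37, 15, 6, 19 → max 37
Smallest max regret = 37 → Bypass.

Bypass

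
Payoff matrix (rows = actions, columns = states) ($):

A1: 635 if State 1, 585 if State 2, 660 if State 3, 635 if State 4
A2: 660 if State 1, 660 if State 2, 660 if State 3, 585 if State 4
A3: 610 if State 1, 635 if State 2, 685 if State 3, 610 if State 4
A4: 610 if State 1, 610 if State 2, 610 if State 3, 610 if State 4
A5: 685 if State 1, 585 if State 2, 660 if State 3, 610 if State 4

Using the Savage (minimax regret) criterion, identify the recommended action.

A2

Column bests: State 1=685, State 2=660, State 3=685, State 4=635.
A1 regrets: 50, 75, 25, 0 → max 75
A2 regrets: 25, 0, 25, 50 → max 50
A3 regrets: 75, 25, 0, 25 → max 75
A4 regrets: 75, 50, 75, 25 → max 75
A5 regrets: 0, 75, 25, 25 → max 75
Smallest max regret = 50 → A2.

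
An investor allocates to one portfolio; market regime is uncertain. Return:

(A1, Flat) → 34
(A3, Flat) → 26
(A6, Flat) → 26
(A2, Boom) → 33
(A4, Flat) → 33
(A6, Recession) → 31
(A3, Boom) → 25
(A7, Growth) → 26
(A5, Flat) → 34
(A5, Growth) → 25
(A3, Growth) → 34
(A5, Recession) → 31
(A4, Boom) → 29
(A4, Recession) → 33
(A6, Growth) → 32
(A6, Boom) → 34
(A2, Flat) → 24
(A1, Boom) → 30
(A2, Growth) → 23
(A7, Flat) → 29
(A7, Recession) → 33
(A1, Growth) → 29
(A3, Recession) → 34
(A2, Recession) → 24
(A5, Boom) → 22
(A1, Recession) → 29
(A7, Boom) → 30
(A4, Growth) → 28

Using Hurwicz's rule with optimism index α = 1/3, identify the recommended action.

A1

A1: 1/3·34 + 2/3·29 = 92/3
A2: 1/3·33 + 2/3·23 = 79/3
A3: 1/3·34 + 2/3·25 = 28
A4: 1/3·33 + 2/3·28 = 89/3
A5: 1/3·34 + 2/3·22 = 26
A6: 1/3·34 + 2/3·26 = 86/3
A7: 1/3·33 + 2/3·26 = 85/3
Highest Hurwicz score = 92/3 → A1.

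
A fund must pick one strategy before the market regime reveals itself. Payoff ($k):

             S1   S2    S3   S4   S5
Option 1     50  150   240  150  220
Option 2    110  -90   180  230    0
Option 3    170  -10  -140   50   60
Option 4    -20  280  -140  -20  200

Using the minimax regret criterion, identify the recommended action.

Option 1

Column bests: S1=170, S2=280, S3=240, S4=230, S5=220.
Option 1 regrets: 120, 130, 0, 80, 0 → max 130
Option 2 regrets: 60, 370, 60, 0, 220 → max 370
Option 3 regrets: 0, 290, 380, 180, 160 → max 380
Option 4 regrets: 190, 0, 380, 250, 20 → max 380
Smallest max regret = 130 → Option 1.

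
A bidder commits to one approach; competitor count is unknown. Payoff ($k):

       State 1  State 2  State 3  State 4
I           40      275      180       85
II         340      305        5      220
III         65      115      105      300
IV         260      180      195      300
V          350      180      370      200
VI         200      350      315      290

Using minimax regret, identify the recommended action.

Column bests: State 1=350, State 2=350, State 3=370, State 4=300.
I regrets: 310, 75, 190, 215 → max 310
II regrets: 10, 45, 365, 80 → max 365
III regrets: 285, 235, 265, 0 → max 285
IV regrets: 90, 170, 175, 0 → max 175
V regrets: 0, 170, 0, 100 → max 170
VI regrets: 150, 0, 55, 10 → max 150
Smallest max regret = 150 → VI.

VI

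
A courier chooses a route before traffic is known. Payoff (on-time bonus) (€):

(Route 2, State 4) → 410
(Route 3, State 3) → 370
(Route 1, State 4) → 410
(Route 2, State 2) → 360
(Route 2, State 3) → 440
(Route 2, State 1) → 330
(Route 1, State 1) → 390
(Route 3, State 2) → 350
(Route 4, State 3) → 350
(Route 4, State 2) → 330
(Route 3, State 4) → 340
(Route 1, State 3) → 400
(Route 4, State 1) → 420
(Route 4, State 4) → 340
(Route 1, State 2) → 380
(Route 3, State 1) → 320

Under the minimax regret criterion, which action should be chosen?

Column bests: State 1=420, State 2=380, State 3=440, State 4=410.
Route 1 regrets: 30, 0, 40, 0 → max 40
Route 2 regrets: 90, 20, 0, 0 → max 90
Route 3 regrets: 100, 30, 70, 70 → max 100
Route 4 regrets: 0, 50, 90, 70 → max 90
Smallest max regret = 40 → Route 1.

Route 1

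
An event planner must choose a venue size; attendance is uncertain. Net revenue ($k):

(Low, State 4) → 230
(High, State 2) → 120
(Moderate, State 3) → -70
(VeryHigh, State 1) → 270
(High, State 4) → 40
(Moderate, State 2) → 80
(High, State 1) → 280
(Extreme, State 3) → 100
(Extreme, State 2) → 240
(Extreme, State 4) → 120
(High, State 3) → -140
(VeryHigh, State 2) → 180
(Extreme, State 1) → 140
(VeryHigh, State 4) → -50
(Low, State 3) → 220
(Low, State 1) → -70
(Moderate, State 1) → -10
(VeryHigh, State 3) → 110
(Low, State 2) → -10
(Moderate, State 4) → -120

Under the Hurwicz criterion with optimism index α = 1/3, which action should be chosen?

Low: 1/3·230 + 2/3·(-70) = 30
Moderate: 1/3·80 + 2/3·(-120) = -160/3
High: 1/3·280 + 2/3·(-140) = 0
VeryHigh: 1/3·270 + 2/3·(-50) = 170/3
Extreme: 1/3·240 + 2/3·100 = 440/3
Highest Hurwicz score = 440/3 → Extreme.

Extreme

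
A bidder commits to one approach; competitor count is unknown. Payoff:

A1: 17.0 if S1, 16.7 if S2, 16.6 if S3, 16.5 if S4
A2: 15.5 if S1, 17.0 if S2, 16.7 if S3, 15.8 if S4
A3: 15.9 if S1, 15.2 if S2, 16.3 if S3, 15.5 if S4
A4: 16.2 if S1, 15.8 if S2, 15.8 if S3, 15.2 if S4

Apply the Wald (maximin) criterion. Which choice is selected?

A1

Row minima: A1=16.5, A2=15.5, A3=15.2, A4=15.2
Best worst-case = 16.5 → A1.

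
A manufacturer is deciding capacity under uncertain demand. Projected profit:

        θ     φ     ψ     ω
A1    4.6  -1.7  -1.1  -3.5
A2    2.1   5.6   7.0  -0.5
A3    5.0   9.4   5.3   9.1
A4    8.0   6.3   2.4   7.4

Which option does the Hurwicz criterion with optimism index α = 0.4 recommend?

A3

A1: 0.4·4.6 + 0.6·(-3.5) = -0.26
A2: 0.4·7.0 + 0.6·(-0.5) = 2.5
A3: 0.4·9.4 + 0.6·5.0 = 6.76
A4: 0.4·8.0 + 0.6·2.4 = 4.64
Highest Hurwicz score = 6.76 → A3.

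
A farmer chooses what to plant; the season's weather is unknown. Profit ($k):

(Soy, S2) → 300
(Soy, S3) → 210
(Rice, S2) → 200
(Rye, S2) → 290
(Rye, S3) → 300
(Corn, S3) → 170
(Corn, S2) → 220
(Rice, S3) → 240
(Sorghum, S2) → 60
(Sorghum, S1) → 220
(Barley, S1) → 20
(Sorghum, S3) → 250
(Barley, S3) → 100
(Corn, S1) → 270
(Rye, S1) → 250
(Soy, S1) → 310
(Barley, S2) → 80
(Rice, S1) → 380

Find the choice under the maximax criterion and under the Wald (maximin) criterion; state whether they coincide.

Row maxima: Corn=270, Sorghum=250, Soy=310, Barley=100, Rice=380, Rye=300
Best best-case = 380 → Rice.
Row minima: Corn=170, Sorghum=60, Soy=210, Barley=20, Rice=200, Rye=250
Best worst-case = 250 → Rye.

maximax → Rice; maximin → Rye (disagree)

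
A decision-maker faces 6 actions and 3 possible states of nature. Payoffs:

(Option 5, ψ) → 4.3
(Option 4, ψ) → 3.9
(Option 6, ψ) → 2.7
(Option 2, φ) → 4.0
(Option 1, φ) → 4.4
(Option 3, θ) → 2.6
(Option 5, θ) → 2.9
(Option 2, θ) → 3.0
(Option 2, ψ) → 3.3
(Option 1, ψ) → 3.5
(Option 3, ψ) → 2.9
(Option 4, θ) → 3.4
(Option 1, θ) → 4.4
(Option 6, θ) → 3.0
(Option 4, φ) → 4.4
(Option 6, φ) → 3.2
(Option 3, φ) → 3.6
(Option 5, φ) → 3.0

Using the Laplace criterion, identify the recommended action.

Row averages: Option 1=4.1, Option 2=103/30, Option 3=91/30, Option 4=3.9, Option 5=3.4, Option 6=89/30
Highest average = 4.1 → Option 1.

Option 1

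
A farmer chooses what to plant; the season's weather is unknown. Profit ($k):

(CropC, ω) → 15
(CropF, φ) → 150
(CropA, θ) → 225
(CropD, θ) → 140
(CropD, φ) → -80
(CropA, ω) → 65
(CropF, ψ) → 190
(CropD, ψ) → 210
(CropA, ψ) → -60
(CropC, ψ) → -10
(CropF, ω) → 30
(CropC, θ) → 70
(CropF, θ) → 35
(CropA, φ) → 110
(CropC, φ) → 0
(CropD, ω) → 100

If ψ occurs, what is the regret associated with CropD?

0

Best payoff under ψ is 210.
Regret = 210 − 210 = 0.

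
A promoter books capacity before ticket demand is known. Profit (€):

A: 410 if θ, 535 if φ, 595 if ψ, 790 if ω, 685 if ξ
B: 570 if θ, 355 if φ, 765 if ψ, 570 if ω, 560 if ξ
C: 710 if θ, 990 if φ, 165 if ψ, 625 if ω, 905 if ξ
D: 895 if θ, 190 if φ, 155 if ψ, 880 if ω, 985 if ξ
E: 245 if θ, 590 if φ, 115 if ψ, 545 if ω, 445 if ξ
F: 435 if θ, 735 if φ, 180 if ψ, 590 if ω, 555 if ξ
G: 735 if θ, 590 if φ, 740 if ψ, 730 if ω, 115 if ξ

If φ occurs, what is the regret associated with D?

Best payoff under φ is 990.
Regret = 990 − 190 = 800.

800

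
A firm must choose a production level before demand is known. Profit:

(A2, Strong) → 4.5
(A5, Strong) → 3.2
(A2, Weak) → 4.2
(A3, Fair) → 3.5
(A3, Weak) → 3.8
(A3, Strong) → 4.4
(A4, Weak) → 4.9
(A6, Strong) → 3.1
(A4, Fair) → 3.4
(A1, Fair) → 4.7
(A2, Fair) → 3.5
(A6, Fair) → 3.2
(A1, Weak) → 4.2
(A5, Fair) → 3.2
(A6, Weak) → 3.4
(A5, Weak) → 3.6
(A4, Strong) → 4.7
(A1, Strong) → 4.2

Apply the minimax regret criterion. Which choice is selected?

A1

Column bests: Weak=4.9, Fair=4.7, Strong=4.7.
A1 regrets: 0.7, 0.0, 0.5 → max 0.7
A2 regrets: 0.7, 1.2, 0.2 → max 1.2
A3 regrets: 1.1, 1.2, 0.3 → max 1.2
A4 regrets: 0.0, 1.3, 0.0 → max 1.3
A5 regrets: 1.3, 1.5, 1.5 → max 1.5
A6 regrets: 1.5, 1.5, 1.6 → max 1.6
Smallest max regret = 0.7 → A1.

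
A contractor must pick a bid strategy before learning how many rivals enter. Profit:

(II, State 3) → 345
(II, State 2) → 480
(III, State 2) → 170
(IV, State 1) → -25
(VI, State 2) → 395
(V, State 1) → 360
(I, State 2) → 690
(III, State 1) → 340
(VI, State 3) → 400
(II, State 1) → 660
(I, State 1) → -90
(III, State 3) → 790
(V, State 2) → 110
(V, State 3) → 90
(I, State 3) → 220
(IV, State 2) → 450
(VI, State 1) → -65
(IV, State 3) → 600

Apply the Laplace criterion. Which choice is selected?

II

Row averages: I=820/3, II=495, III=1300/3, IV=1025/3, V=560/3, VI=730/3
Highest average = 495 → II.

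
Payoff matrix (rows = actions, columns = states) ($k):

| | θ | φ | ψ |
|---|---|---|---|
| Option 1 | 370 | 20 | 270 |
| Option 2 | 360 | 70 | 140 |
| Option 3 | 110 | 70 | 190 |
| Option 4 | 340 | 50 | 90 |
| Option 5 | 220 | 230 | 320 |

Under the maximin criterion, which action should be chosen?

Option 5

Row minima: Option 1=20, Option 2=70, Option 3=70, Option 4=50, Option 5=220
Best worst-case = 220 → Option 5.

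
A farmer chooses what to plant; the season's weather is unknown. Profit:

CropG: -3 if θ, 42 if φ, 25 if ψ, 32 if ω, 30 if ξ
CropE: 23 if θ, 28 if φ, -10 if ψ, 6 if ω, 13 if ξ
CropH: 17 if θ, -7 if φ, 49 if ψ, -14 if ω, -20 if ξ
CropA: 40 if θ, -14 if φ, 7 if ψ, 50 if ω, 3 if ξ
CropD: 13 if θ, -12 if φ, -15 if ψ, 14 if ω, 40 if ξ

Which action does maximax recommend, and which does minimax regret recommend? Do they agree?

Row maxima: CropG=42, CropE=28, CropH=49, CropA=50, CropD=40
Best best-case = 50 → CropA.
Column bests: θ=40, φ=42, ψ=49, ω=50, ξ=40.
CropG regrets: 43, 0, 24, 18, 10 → max 43
CropE regrets: 17, 14, 59, 44, 27 → max 59
CropH regrets: 23, 49, 0, 64, 60 → max 64
CropA regrets: 0, 56, 42, 0, 37 → max 56
CropD regrets: 27, 54, 64, 36, 0 → max 64
Smallest max regret = 43 → CropG.

maximax → CropA; minimax regret → CropG (disagree)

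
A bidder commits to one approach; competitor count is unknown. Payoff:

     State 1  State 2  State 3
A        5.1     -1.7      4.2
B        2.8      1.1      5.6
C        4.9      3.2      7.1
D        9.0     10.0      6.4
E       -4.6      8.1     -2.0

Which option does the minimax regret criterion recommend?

D

Column bests: State 1=9.0, State 2=10.0, State 3=7.1.
A regrets: 3.9, 11.7, 2.9 → max 11.7
B regrets: 6.2, 8.9, 1.5 → max 8.9
C regrets: 4.1, 6.8, 0.0 → max 6.8
D regrets: 0.0, 0.0, 0.7 → max 0.7
E regrets: 13.6, 1.9, 9.1 → max 13.6
Smallest max regret = 0.7 → D.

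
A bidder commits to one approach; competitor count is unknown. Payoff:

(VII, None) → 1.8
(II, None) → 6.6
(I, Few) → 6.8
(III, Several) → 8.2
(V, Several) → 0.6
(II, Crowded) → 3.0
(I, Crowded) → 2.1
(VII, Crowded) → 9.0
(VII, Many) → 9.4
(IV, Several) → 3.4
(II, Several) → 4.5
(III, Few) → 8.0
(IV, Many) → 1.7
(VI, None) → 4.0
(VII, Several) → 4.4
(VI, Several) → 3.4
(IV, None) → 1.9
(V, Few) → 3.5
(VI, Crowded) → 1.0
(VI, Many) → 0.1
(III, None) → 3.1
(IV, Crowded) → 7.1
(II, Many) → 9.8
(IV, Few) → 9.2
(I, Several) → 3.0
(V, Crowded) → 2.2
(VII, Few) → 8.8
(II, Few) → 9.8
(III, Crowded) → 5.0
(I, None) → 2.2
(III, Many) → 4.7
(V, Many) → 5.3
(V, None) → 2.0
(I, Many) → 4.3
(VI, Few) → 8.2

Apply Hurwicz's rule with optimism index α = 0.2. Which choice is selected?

I: 0.2·6.8 + 0.8·2.1 = 3.04
II: 0.2·9.8 + 0.8·3.0 = 4.36
III: 0.2·8.2 + 0.8·3.1 = 4.12
IV: 0.2·9.2 + 0.8·1.7 = 3.2
V: 0.2·5.3 + 0.8·0.6 = 1.54
VI: 0.2·8.2 + 0.8·0.1 = 1.72
VII: 0.2·9.4 + 0.8·1.8 = 3.32
Highest Hurwicz score = 4.36 → II.

II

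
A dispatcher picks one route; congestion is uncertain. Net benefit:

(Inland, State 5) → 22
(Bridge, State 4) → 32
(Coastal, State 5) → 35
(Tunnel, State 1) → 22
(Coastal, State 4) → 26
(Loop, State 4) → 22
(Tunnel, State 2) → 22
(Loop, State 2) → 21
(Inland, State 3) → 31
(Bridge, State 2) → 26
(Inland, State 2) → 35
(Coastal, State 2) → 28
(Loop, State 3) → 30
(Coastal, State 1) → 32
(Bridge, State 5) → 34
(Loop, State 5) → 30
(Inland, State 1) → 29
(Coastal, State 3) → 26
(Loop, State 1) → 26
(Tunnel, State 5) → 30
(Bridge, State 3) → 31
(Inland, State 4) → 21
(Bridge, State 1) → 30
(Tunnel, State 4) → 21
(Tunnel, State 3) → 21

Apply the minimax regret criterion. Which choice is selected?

Coastal

Column bests: State 1=32, State 2=35, State 3=31, State 4=32, State 5=35.
Coastal regrets: 0, 7, 5, 6, 0 → max 7
Tunnel regrets: 10, 13, 10, 11, 5 → max 13
Bridge regrets: 2, 9, 0, 0, 1 → max 9
Loop regrets: 6, 14, 1, 10, 5 → max 14
Inland regrets: 3, 0, 0, 11, 13 → max 13
Smallest max regret = 7 → Coastal.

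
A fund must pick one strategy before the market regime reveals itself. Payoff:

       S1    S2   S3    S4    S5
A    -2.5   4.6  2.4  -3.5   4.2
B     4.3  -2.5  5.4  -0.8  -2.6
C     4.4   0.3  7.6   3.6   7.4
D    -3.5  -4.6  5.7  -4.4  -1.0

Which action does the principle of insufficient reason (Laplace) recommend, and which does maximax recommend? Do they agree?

laplace → C; maximax → C (agree)

Row averages: A=1.04, B=0.76, C=4.66, D=-1.56
Highest average = 4.66 → C.
Row maxima: A=4.6, B=5.4, C=7.6, D=5.7
Best best-case = 7.6 → C.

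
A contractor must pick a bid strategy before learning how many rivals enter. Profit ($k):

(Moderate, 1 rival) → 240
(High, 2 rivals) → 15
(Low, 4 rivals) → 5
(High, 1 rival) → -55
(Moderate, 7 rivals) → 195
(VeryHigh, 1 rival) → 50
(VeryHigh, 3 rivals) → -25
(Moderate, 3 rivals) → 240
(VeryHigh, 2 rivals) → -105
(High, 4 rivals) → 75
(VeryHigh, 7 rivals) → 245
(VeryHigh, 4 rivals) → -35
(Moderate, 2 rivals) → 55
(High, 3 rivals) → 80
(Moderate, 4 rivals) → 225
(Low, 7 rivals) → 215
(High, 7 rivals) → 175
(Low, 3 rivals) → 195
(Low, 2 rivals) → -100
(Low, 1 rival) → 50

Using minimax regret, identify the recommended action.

Column bests: 1 rival=240, 2 rivals=55, 3 rivals=240, 4 rivals=225, 7 rivals=245.
Low regrets: 190, 155, 45, 220, 30 → max 220
Moderate regrets: 0, 0, 0, 0, 50 → max 50
High regrets: 295, 40, 160, 150, 70 → max 295
VeryHigh regrets: 190, 160, 265, 260, 0 → max 265
Smallest max regret = 50 → Moderate.

Moderate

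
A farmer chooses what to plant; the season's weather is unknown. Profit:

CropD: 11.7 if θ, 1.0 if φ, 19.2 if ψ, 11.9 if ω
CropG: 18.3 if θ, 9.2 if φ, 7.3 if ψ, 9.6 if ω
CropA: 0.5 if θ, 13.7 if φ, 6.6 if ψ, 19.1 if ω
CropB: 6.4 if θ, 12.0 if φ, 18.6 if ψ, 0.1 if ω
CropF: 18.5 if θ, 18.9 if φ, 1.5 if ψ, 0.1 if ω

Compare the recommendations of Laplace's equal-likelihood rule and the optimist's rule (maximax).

laplace → CropG; maximax → CropD (disagree)

Row averages: CropD=10.95, CropG=11.1, CropA=9.975, CropB=9.275, CropF=9.75
Highest average = 11.1 → CropG.
Row maxima: CropD=19.2, CropG=18.3, CropA=19.1, CropB=18.6, CropF=18.9
Best best-case = 19.2 → CropD.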